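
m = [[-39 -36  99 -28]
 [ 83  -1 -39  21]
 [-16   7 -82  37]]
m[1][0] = 83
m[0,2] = 99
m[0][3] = -28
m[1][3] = 21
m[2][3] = 37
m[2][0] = -16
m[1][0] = 83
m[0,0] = -39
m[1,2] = -39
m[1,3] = 21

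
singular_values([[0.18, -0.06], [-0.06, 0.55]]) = [0.56, 0.17]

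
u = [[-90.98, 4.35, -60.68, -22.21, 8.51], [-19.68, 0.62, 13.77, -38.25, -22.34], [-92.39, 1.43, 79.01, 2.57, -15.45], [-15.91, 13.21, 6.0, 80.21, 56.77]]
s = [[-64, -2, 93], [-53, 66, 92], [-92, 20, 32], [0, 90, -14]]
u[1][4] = -22.34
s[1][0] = -53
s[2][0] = -92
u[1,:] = [-19.68, 0.62, 13.77, -38.25, -22.34]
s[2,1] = 20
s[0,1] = -2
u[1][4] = -22.34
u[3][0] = -15.91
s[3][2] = -14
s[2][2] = 32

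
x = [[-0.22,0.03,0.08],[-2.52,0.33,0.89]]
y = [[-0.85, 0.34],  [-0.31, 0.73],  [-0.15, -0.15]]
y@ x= [[-0.67, 0.09, 0.23], [-1.77, 0.23, 0.62], [0.41, -0.05, -0.15]]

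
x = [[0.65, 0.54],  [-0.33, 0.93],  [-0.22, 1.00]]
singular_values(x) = [1.48, 0.75]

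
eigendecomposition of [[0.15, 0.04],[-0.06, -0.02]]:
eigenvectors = [[0.93, -0.25], [-0.36, 0.97]]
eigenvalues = [0.13, -0.0]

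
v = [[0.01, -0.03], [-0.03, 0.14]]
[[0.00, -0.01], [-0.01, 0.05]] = v @ [[0.25, 0.01], [0.01, 0.33]]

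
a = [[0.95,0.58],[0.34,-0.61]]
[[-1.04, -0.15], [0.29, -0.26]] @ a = [[-1.04,-0.51], [0.19,0.33]]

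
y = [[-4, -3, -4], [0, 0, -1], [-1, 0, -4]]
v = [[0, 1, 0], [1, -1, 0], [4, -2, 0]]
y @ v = [[-19, 7, 0], [-4, 2, 0], [-16, 7, 0]]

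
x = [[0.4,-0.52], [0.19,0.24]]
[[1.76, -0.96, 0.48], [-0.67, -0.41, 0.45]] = x @ [[0.39, -2.28, 1.78], [-3.08, 0.09, 0.45]]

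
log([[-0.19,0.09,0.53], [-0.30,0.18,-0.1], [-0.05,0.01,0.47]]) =[[-18.05, 6.40, 19.71], [-24.94, 7.68, 27.65], [-1.25, 0.47, 0.58]]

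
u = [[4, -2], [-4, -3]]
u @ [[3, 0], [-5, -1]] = [[22, 2], [3, 3]]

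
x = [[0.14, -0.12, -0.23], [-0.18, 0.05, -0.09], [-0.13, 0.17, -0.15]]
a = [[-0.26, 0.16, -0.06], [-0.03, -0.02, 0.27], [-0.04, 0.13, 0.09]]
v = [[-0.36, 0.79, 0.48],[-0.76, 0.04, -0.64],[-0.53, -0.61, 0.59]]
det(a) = 0.01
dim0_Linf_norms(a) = [0.26, 0.16, 0.27]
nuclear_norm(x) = 0.71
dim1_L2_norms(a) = [0.31, 0.27, 0.16]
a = v @ x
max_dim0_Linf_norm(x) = 0.23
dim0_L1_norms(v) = [1.65, 1.44, 1.71]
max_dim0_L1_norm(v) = 1.71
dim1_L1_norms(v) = [1.63, 1.44, 1.73]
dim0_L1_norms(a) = [0.33, 0.31, 0.42]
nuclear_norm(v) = 2.99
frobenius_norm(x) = 0.45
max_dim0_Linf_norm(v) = 0.79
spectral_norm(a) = 0.33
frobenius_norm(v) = 1.72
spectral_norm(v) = 1.00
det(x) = 0.01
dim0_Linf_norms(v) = [0.76, 0.79, 0.64]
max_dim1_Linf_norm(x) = 0.23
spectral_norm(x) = 0.33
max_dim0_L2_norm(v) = 1.0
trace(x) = 0.04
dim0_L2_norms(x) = [0.26, 0.21, 0.29]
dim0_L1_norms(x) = [0.45, 0.34, 0.47]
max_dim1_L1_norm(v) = 1.73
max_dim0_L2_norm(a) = 0.29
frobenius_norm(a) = 0.44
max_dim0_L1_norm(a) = 0.42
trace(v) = 0.27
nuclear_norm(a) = 0.71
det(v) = 0.99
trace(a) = -0.19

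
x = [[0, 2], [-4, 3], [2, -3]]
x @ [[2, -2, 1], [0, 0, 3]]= [[0, 0, 6], [-8, 8, 5], [4, -4, -7]]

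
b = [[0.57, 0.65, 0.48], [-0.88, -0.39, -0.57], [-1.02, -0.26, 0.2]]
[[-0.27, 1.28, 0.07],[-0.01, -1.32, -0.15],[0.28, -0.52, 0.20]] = b@[[0.05, 0.51, -0.05], [-0.85, 0.77, -0.21], [0.53, 1.01, 0.48]]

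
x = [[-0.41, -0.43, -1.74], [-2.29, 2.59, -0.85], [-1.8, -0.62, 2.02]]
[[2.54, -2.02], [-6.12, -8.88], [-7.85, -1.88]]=x @ [[2.52,2.37], [-0.75,-1.05], [-1.87,0.86]]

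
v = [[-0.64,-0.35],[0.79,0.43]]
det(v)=0.001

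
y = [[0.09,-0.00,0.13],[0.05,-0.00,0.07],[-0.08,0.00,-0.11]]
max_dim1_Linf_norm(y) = 0.13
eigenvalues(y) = [(-0+0j), (-0.01+0.02j), (-0.01-0.02j)]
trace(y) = -0.02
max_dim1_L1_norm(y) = 0.22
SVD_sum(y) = [[0.09, 0.00, 0.13],[0.05, 0.0, 0.07],[-0.08, 0.00, -0.11]] + [[-0.00, 0.00, 0.0], [0.00, 0.0, -0.0], [-0.0, 0.0, 0.0]] + [[0.00,0.00,0.00], [0.0,-0.0,0.0], [0.00,-0.00,0.0]]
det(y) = 0.00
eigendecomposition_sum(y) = [[-0.00+0.00j, (-0+0j), -0.00+0.00j], [0.00-0.00j, (-0+0j), -0.00+0.00j], [-0.00+0.00j, (-0+0j), (-0+0j)]] + [[(0.05+0.04j), -0.00+0.00j, (0.07+0.03j)], [(0.03+0.01j), -0.00+0.00j, 0.04+0.01j], [(-0.04-0.02j), -0.00+0.00j, (-0.06-0.02j)]] + [[(0.05-0.04j), -0j, (0.07-0.03j)], [0.03-0.02j, -0j, 0.04-0.01j], [(-0.04+0.02j), 0.00-0.00j, (-0.06+0.02j)]]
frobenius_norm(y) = 0.23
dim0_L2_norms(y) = [0.13, 0.0, 0.18]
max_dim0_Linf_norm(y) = 0.13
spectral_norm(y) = 0.23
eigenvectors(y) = [[0.00+0.00j, 0.73+0.00j, (0.73-0j)], [1.00+0.00j, 0.37-0.04j, (0.37+0.04j)], [0j, -0.56+0.11j, (-0.56-0.11j)]]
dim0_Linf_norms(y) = [0.09, 0.0, 0.13]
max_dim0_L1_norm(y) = 0.31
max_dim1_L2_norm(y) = 0.16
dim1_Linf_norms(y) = [0.13, 0.07, 0.11]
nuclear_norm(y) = 0.23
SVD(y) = [[-0.7,0.69,-0.18], [-0.38,-0.15,0.91], [0.60,0.71,0.37]] @ diag([0.22559721941490418, 0.0024278781401903577, 0.0]) @ [[-0.58, 0.00, -0.82], [-0.82, 0.00, 0.58], [0.00, -1.0, 0.00]]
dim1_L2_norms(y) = [0.16, 0.09, 0.14]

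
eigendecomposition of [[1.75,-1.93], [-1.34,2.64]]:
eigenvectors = [[-0.84, 0.67], [-0.54, -0.74]]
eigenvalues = [0.53, 3.86]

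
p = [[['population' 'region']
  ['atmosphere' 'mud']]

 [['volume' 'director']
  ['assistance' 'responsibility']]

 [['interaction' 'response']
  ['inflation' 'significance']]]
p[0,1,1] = 'mud'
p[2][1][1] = 'significance'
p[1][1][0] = 'assistance'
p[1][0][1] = 'director'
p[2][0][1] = 'response'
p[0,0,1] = 'region'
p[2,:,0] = ['interaction', 'inflation']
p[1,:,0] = ['volume', 'assistance']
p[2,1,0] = 'inflation'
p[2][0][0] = 'interaction'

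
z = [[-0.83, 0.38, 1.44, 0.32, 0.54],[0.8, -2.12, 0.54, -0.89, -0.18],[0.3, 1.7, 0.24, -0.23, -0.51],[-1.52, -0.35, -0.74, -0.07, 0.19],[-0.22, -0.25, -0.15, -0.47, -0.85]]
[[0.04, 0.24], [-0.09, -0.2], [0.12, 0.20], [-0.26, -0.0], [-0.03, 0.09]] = z@ [[0.1, -0.1], [0.03, 0.08], [0.08, 0.13], [0.19, 0.05], [-0.12, -0.15]]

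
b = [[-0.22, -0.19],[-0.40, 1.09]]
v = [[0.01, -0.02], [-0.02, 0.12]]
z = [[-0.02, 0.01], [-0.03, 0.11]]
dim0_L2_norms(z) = [0.04, 0.11]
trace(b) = 0.87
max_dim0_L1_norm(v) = 0.14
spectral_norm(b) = 1.17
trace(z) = 0.09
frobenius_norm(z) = 0.12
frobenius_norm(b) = 1.20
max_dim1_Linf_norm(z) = 0.11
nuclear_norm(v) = 0.13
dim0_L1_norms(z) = [0.05, 0.12]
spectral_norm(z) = 0.12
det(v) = 0.00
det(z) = -0.00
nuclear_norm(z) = 0.13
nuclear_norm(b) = 1.44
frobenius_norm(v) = 0.12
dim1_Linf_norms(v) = [0.02, 0.12]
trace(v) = 0.13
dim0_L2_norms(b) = [0.46, 1.11]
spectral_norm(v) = 0.12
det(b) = -0.32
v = b @ z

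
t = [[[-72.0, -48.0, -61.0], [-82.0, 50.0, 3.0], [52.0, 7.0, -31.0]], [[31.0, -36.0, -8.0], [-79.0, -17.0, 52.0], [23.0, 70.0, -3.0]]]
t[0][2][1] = 7.0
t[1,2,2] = -3.0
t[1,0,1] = -36.0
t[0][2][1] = 7.0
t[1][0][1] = -36.0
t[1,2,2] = -3.0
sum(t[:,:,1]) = 26.0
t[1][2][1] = 70.0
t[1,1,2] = 52.0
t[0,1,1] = 50.0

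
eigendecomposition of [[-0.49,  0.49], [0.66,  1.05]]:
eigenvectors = [[-0.93, -0.27], [0.36, -0.96]]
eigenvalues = [-0.68, 1.24]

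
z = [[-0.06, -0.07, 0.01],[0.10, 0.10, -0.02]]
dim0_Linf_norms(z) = [0.1, 0.1, 0.02]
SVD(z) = [[-0.54, 0.84], [0.84, 0.54]] @ diag([0.17017215247374287, 0.00643727601188659]) @ [[0.68,0.72,-0.13], [0.63,-0.67,-0.39]]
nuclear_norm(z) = 0.18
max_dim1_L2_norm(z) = 0.14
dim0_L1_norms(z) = [0.16, 0.17, 0.03]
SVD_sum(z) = [[-0.06, -0.07, 0.01],  [0.10, 0.10, -0.02]] + [[0.0,-0.00,-0.00], [0.00,-0.00,-0.00]]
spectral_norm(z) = 0.17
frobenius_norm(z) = 0.17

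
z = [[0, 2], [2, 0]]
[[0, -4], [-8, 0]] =z@[[-4, 0], [0, -2]]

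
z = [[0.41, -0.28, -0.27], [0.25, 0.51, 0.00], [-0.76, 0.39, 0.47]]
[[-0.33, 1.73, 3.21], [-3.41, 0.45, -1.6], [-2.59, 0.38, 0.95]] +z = [[0.08, 1.45, 2.94], [-3.16, 0.96, -1.6], [-3.35, 0.77, 1.42]]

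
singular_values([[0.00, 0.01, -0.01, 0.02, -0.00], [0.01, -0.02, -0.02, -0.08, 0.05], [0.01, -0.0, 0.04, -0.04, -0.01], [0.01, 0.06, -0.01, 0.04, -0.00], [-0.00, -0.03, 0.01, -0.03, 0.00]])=[0.12, 0.06, 0.05, 0.0, 0.0]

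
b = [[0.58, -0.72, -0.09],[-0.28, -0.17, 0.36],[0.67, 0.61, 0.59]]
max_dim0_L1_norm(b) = 1.53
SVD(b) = [[0.28,  0.95,  -0.13], [0.06,  -0.15,  -0.99], [-0.96,  0.27,  -0.10]] @ diag([1.097280649146052, 0.9191989076182624, 0.46898672181951107]) @ [[-0.45, -0.72, -0.52],  [0.84, -0.54, 0.02],  [0.3, 0.43, -0.85]]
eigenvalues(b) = [(-0.61+0j), (0.81+0.35j), (0.81-0.35j)]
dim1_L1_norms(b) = [1.39, 0.81, 1.87]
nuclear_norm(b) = 2.49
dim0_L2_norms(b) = [0.93, 0.96, 0.7]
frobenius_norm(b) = 1.51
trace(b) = 1.00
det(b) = -0.47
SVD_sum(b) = [[-0.14, -0.22, -0.16], [-0.03, -0.05, -0.03], [0.48, 0.76, 0.55]] + [[0.74, -0.47, 0.02], [-0.11, 0.07, -0.0], [0.21, -0.13, 0.01]] + [[-0.02, -0.03, 0.05], [-0.14, -0.20, 0.40], [-0.01, -0.02, 0.04]]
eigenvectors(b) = [[(-0.39+0j), -0.09-0.60j, (-0.09+0.6j)], [(-0.72+0j), (-0.17+0.23j), (-0.17-0.23j)], [0.58+0.00j, -0.75+0.00j, (-0.75-0j)]]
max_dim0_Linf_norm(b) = 0.72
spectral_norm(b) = 1.10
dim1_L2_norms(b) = [0.93, 0.49, 1.08]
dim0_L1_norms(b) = [1.53, 1.5, 1.04]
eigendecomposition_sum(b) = [[-0.09+0.00j, (-0.23+0j), 0.06+0.00j], [-0.17+0.00j, -0.43+0.00j, 0.12+0.00j], [(0.13-0j), (0.35-0j), -0.09-0.00j]] + [[0.33+0.17j, -0.24+0.14j, (-0.08+0.29j)], [-0.06-0.17j, (0.13+0.03j), (0.12-0.07j)], [(0.27-0.38j), (0.13+0.32j), (0.34+0.15j)]] + [[0.33-0.17j, (-0.24-0.14j), -0.08-0.29j], [(-0.06+0.17j), 0.13-0.03j, 0.12+0.07j], [0.27+0.38j, (0.13-0.32j), 0.34-0.15j]]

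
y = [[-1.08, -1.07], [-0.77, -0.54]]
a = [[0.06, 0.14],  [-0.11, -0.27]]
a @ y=[[-0.17, -0.14], [0.33, 0.26]]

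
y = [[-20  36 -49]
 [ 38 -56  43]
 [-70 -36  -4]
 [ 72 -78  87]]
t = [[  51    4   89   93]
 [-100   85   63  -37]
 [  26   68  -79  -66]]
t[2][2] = -79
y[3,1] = -78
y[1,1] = -56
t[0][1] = 4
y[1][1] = -56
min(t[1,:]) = -100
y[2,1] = -36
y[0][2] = -49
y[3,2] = 87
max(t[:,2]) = 89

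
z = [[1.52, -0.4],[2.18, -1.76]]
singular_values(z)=[3.16, 0.57]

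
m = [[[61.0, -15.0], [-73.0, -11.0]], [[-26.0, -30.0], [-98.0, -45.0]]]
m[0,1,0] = -73.0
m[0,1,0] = -73.0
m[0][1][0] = -73.0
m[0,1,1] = -11.0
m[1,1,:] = [-98.0, -45.0]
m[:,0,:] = [[61.0, -15.0], [-26.0, -30.0]]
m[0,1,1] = -11.0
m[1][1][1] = -45.0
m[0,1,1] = -11.0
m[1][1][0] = -98.0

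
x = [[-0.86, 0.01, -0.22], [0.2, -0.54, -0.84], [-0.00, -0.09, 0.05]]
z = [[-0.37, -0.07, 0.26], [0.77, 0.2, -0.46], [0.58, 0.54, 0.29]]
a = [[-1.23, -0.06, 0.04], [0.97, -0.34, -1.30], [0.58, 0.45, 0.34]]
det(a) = -0.49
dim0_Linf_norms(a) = [1.23, 0.45, 1.3]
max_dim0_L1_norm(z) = 1.72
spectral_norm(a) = 1.88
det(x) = 0.09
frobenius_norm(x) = 1.35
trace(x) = -1.35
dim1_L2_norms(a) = [1.23, 1.66, 0.81]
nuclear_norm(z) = 1.80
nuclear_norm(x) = 2.01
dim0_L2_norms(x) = [0.88, 0.55, 0.87]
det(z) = -0.00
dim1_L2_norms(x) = [0.89, 1.02, 0.1]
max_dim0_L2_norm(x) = 0.88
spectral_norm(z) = 1.17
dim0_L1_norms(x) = [1.06, 0.64, 1.11]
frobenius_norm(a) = 2.22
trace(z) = 0.12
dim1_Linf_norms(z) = [0.37, 0.77, 0.58]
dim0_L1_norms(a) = [2.78, 0.85, 1.68]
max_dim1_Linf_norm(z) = 0.77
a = x + z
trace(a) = -1.23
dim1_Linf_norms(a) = [1.23, 1.3, 0.58]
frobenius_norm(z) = 1.33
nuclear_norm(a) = 3.26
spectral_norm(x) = 1.02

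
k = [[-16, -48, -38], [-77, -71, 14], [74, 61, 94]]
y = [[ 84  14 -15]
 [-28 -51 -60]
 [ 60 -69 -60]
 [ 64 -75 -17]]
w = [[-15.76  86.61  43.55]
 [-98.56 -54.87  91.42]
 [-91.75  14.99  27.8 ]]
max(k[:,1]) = 61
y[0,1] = 14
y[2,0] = 60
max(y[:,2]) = -15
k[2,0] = 74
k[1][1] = -71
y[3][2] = -17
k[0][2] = -38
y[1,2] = -60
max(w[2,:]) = 27.8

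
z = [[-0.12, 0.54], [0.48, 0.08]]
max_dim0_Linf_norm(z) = 0.54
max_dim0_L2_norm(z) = 0.55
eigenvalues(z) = [-0.54, 0.5]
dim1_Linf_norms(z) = [0.54, 0.48]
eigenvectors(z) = [[-0.79, -0.66], [0.61, -0.75]]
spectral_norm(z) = 0.56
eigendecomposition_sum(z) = [[-0.32, 0.28],  [0.25, -0.22]] + [[0.20, 0.26], [0.23, 0.30]]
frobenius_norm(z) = 0.74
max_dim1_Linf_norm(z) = 0.54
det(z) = -0.27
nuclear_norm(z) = 1.04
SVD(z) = [[0.98, -0.2],[-0.20, -0.98]] @ diag([0.5557669711620912, 0.4836559456528115]) @ [[-0.38,0.92], [-0.92,-0.38]]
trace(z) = -0.04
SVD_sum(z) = [[-0.21, 0.50], [0.04, -0.1]] + [[0.09,0.04], [0.44,0.18]]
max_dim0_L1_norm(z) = 0.62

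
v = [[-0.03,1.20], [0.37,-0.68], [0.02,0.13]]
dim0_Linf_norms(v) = [0.37, 1.2]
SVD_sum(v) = [[-0.18, 1.18],  [0.11, -0.72],  [-0.02, 0.12]] + [[0.15, 0.02], [0.26, 0.04], [0.04, 0.01]]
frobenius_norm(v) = 1.43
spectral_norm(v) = 1.40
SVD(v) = [[-0.85,-0.51], [0.52,-0.85], [-0.09,-0.13]] @ diag([1.4013537764577273, 0.3061169600131073]) @ [[0.15,-0.99], [-0.99,-0.15]]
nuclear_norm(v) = 1.71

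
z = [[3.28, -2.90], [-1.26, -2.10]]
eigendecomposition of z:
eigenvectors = [[0.98, 0.44], [-0.21, 0.90]]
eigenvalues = [3.89, -2.71]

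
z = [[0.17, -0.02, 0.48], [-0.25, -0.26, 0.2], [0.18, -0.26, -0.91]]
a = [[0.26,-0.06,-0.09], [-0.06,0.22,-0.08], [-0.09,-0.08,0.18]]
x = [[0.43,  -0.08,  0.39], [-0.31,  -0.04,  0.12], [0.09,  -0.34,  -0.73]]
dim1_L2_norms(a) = [0.28, 0.24, 0.22]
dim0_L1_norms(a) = [0.41, 0.36, 0.35]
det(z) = 0.11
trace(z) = -1.00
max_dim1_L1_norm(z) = 1.35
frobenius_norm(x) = 1.05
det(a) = 0.01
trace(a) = 0.66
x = z + a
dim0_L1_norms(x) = [0.83, 0.46, 1.24]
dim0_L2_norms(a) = [0.28, 0.24, 0.22]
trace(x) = -0.34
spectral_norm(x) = 0.88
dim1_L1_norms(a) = [0.41, 0.36, 0.35]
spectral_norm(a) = 0.32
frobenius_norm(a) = 0.43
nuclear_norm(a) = 0.66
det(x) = 0.09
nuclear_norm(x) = 1.62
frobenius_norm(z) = 1.17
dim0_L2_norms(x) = [0.54, 0.35, 0.84]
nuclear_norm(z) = 1.71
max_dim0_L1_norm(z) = 1.59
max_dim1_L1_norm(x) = 1.16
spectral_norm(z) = 1.07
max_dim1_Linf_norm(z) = 0.91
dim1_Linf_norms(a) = [0.26, 0.22, 0.18]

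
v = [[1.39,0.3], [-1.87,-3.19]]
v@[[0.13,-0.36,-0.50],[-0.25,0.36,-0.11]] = [[0.11,-0.39,-0.73], [0.55,-0.48,1.29]]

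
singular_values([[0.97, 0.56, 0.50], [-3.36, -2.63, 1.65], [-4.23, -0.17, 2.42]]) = [6.45, 1.97, 0.83]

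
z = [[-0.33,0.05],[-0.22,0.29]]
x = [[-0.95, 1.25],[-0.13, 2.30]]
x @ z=[[0.04, 0.31], [-0.46, 0.66]]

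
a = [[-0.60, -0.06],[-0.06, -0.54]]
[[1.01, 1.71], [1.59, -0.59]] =a@ [[-1.41, -2.99],  [-2.79, 1.42]]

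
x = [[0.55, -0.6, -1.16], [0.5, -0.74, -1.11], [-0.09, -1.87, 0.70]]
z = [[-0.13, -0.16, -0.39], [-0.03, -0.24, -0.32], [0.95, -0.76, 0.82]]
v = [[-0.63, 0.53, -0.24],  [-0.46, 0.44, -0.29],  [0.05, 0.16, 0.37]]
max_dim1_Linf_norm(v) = 0.63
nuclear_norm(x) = 4.03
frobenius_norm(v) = 1.18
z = x @ v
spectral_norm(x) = 2.14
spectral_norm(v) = 1.11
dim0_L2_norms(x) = [0.75, 2.1, 1.75]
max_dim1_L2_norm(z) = 1.47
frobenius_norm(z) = 1.58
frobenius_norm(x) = 2.83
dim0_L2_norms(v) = [0.78, 0.71, 0.53]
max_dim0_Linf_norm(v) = 0.63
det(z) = 0.00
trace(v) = 0.18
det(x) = -0.11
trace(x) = 0.51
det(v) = -0.03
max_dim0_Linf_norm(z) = 0.95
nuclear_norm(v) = 1.57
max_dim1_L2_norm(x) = 2.0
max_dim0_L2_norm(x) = 2.1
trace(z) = 0.45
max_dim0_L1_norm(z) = 1.53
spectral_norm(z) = 1.49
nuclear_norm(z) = 2.04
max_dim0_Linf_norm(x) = 1.87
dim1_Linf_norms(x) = [1.16, 1.11, 1.87]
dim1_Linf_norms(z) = [0.39, 0.32, 0.95]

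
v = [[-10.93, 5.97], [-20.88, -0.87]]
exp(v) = [[-0.0, -0.00], [0.00, -0.00]]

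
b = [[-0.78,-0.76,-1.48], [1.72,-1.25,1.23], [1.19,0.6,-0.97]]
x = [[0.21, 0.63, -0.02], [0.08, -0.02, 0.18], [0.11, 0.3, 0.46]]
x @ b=[[0.90, -0.96, 0.48], [0.12, 0.07, -0.32], [0.98, -0.18, -0.24]]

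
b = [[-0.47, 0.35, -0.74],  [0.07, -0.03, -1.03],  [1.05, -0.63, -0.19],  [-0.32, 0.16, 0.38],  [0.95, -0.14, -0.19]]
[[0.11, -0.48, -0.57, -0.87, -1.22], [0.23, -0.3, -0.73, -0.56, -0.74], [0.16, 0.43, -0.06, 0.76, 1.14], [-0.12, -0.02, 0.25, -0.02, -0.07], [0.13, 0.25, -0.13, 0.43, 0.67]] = b@[[0.09, 0.28, -0.02, 0.49, 0.74], [-0.03, -0.32, -0.15, -0.57, -0.82], [-0.22, 0.32, 0.71, 0.59, 0.79]]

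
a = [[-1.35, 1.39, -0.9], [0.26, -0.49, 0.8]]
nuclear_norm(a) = 2.78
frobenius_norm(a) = 2.35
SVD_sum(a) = [[-1.25,1.36,-1.05],[0.51,-0.55,0.43]] + [[-0.1, 0.03, 0.15], [-0.25, 0.06, 0.37]]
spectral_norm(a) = 2.30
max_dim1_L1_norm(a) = 3.64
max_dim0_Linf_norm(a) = 1.39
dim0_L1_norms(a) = [1.61, 1.88, 1.7]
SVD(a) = [[-0.93, 0.38], [0.38, 0.93]] @ diag([2.2965527059727613, 0.48800170971953544]) @ [[0.59,-0.64,0.49], [-0.54,0.14,0.83]]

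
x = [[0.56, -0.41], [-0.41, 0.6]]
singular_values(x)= [0.99, 0.17]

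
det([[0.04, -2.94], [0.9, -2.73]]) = 2.537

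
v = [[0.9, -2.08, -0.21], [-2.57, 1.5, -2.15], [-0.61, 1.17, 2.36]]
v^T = [[0.9, -2.57, -0.61], [-2.08, 1.50, 1.17], [-0.21, -2.15, 2.36]]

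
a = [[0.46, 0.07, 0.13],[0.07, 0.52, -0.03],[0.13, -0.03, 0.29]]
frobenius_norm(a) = 0.78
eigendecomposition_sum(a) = [[0.05, -0.02, -0.09], [-0.02, 0.01, 0.03], [-0.09, 0.03, 0.15]] + [[0.26,  0.27,  0.09], [0.27,  0.28,  0.09], [0.09,  0.09,  0.03]] + [[0.15, -0.18, 0.13], [-0.18, 0.23, -0.16], [0.13, -0.16, 0.11]]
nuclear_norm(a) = 1.27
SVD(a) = [[-0.67,0.55,-0.49], [-0.70,-0.69,0.19], [-0.23,0.47,0.85]] @ diag([0.5774367528688326, 0.48456551777938156, 0.20799772935178598]) @ [[-0.67, -0.7, -0.23], [0.55, -0.69, 0.47], [-0.49, 0.19, 0.85]]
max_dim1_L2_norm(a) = 0.53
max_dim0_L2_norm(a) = 0.53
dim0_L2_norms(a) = [0.48, 0.53, 0.32]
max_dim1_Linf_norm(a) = 0.52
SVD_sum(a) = [[0.26, 0.27, 0.09], [0.27, 0.28, 0.09], [0.09, 0.09, 0.03]] + [[0.15, -0.18, 0.13], [-0.18, 0.23, -0.16], [0.13, -0.16, 0.11]] + [[0.05, -0.02, -0.09], [-0.02, 0.01, 0.03], [-0.09, 0.03, 0.15]]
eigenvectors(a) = [[0.49,-0.67,0.55], [-0.19,-0.7,-0.69], [-0.85,-0.23,0.47]]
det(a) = 0.06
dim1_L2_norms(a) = [0.48, 0.53, 0.32]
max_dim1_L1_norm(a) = 0.66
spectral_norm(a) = 0.58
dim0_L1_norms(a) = [0.66, 0.62, 0.45]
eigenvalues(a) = [0.21, 0.58, 0.48]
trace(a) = 1.27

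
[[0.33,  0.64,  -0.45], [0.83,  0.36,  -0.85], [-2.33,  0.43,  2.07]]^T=[[0.33, 0.83, -2.33], [0.64, 0.36, 0.43], [-0.45, -0.85, 2.07]]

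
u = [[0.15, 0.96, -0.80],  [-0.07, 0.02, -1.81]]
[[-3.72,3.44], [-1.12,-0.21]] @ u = [[-0.8, -3.5, -3.25], [-0.15, -1.08, 1.28]]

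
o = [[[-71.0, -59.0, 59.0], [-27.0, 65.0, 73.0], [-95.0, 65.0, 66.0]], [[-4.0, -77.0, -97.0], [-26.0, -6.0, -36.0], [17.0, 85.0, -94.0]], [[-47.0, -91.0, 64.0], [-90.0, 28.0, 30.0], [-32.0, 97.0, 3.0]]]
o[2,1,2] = 30.0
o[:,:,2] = [[59.0, 73.0, 66.0], [-97.0, -36.0, -94.0], [64.0, 30.0, 3.0]]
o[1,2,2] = -94.0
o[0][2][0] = -95.0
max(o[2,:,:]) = 97.0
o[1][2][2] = -94.0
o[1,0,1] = -77.0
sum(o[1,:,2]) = -227.0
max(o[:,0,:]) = 64.0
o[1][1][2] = -36.0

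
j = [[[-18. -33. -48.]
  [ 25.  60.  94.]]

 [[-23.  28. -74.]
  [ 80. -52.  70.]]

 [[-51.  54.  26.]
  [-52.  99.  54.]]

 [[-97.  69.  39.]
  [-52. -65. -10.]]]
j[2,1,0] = -52.0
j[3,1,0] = -52.0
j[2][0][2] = 26.0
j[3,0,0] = -97.0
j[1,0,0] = -23.0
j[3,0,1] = 69.0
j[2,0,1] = 54.0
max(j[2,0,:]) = 54.0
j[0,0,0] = -18.0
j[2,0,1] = 54.0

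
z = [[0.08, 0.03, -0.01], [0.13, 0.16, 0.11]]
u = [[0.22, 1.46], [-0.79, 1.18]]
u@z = [[0.21,0.24,0.16], [0.09,0.17,0.14]]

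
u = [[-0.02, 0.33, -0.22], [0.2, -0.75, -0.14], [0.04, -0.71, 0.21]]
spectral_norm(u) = 1.10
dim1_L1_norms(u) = [0.57, 1.09, 0.96]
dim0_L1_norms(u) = [0.26, 1.79, 0.57]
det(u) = 0.01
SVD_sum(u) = [[-0.05, 0.34, -0.04], [0.12, -0.74, 0.08], [0.11, -0.71, 0.07]] + [[0.06, -0.01, -0.18], [0.08, -0.01, -0.22], [-0.05, 0.01, 0.14]] + [[-0.03, -0.01, -0.01], [0.01, 0.00, 0.0], [-0.02, -0.00, -0.01]]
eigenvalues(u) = [-0.88, -0.04, 0.37]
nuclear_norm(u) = 1.48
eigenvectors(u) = [[0.18, -0.91, -0.61],  [-0.82, -0.18, -0.20],  [-0.54, -0.37, 0.77]]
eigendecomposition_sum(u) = [[-0.04, 0.17, 0.01],[0.19, -0.8, -0.06],[0.12, -0.53, -0.04]] + [[-0.03, 0.01, -0.03], [-0.01, 0.00, -0.01], [-0.01, 0.0, -0.01]] + [[0.06, 0.15, -0.21], [0.02, 0.05, -0.07], [-0.07, -0.19, 0.26]]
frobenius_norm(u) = 1.15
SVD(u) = [[-0.32,-0.56,0.77],[0.68,-0.70,-0.22],[0.66,0.46,0.6]] @ diag([1.1029387006563371, 0.33416898191890493, 0.03817478379497546]) @ [[0.15, -0.98, 0.10],  [-0.33, 0.05, 0.94],  [-0.93, -0.18, -0.32]]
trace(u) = -0.56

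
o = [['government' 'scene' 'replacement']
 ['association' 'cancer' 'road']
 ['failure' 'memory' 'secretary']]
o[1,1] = 'cancer'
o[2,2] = 'secretary'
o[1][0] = 'association'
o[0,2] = 'replacement'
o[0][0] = 'government'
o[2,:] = ['failure', 'memory', 'secretary']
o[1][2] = 'road'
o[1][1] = 'cancer'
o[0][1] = 'scene'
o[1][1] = 'cancer'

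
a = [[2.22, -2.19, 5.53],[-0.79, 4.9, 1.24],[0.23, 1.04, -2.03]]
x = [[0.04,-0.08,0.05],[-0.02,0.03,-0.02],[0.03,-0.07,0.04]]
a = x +[[2.18,  -2.11,  5.48],[-0.77,  4.87,  1.26],[0.2,  1.11,  -2.07]]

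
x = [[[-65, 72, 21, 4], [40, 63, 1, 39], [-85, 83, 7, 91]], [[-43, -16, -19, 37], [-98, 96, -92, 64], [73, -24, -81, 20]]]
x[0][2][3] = 91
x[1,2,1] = -24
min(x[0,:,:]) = -85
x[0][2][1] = 83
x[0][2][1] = 83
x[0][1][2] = 1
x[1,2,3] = 20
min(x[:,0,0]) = -65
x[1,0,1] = -16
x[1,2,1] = -24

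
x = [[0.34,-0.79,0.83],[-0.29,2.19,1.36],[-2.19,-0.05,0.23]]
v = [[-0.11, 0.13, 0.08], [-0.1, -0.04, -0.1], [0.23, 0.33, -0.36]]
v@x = [[-0.25,0.37,0.1],[0.2,-0.00,-0.16],[0.77,0.56,0.56]]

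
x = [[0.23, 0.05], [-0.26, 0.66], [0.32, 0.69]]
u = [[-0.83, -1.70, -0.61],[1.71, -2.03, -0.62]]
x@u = [[-0.11, -0.49, -0.17],  [1.34, -0.90, -0.25],  [0.91, -1.94, -0.62]]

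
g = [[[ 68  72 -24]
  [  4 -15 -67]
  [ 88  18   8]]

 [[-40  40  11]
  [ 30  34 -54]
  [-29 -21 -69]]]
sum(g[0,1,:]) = -78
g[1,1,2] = -54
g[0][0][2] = -24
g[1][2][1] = -21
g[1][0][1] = 40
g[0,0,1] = 72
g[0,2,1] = 18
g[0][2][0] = 88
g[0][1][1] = -15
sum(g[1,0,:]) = 11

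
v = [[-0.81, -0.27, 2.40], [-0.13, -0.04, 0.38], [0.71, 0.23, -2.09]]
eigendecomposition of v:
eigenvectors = [[0.75, 0.91, 0.75], [0.12, -0.31, 0.57], [-0.65, 0.28, 0.32]]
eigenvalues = [-2.95, 0.01, 0.0]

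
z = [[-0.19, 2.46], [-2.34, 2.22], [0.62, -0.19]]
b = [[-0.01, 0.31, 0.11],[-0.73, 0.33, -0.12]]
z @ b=[[-1.79, 0.75, -0.32], [-1.6, 0.01, -0.52], [0.13, 0.13, 0.09]]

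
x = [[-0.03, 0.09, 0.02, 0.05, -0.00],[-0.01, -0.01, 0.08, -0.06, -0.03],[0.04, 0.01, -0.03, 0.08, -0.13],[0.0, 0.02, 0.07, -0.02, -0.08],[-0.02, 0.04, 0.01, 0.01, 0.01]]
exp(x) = [[0.97,0.09,0.02,0.05,-0.0], [-0.01,0.99,0.08,-0.06,-0.03], [0.04,0.01,0.97,0.08,-0.13], [0.0,0.02,0.07,0.98,-0.08], [-0.02,0.04,0.01,0.01,1.01]]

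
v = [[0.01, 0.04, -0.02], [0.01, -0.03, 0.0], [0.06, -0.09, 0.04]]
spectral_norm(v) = 0.12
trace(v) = 0.02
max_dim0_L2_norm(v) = 0.1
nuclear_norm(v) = 0.17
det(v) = -0.00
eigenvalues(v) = [(0.03+0.03j), (0.03-0.03j), (-0.03+0j)]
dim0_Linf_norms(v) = [0.06, 0.09, 0.04]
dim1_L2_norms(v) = [0.05, 0.03, 0.12]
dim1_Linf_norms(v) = [0.04, 0.03, 0.09]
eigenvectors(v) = [[0.18-0.50j, 0.18+0.50j, (0.14+0j)], [-0.01-0.09j, (-0.01+0.09j), -0.56+0.00j], [-0.84+0.00j, (-0.84-0j), (-0.82+0j)]]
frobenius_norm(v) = 0.13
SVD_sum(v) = [[-0.02, 0.03, -0.01], [0.01, -0.02, 0.01], [0.05, -0.09, 0.04]] + [[0.03,0.01,-0.01], [-0.00,-0.00,0.00], [0.01,0.0,-0.0]] + [[-0.00, -0.00, -0.0],[-0.00, -0.0, -0.01],[0.00, 0.00, 0.0]]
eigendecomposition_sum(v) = [[(0.01+0.02j), 0.02-0.01j, (-0.01+0.01j)],  [0j, 0.00-0.00j, -0.00+0.00j],  [(0.03-0.02j), -0.02-0.02j, (0.02+0.01j)]] + [[(0.01-0.02j), 0.02+0.01j, -0.01-0.01j], [0.00-0.00j, 0j, (-0-0j)], [(0.03+0.02j), (-0.02+0.02j), (0.02-0.01j)]] + [[-0.00+0.00j, 0.01-0.00j, -0.00+0.00j], [(0.01-0j), -0.03+0.00j, -0j], [0.01-0.00j, (-0.05+0j), -0j]]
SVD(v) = [[0.29, 0.94, -0.17], [-0.24, -0.1, -0.97], [-0.93, 0.32, 0.19]] @ diag([0.12374383758542352, 0.03066820857772209, 0.012121206304063041]) @ [[-0.45, 0.83, -0.35],[0.89, 0.4, -0.20],[0.03, 0.40, 0.92]]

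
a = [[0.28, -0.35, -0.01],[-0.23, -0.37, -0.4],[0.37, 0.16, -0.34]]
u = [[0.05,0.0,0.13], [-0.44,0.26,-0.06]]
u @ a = [[0.06, 0.00, -0.04], [-0.21, 0.05, -0.08]]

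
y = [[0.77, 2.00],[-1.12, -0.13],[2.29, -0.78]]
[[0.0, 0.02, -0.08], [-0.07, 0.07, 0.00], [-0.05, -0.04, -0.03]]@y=[[-0.21, 0.06], [-0.13, -0.15], [-0.06, -0.07]]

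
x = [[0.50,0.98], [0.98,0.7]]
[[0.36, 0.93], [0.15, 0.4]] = x @ [[-0.17, -0.43], [0.45, 1.17]]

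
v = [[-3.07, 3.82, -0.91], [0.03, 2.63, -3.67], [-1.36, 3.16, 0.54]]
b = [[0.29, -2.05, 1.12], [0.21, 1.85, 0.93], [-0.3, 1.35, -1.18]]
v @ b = [[0.18,12.13,1.19], [1.66,-0.15,6.81], [0.11,9.36,0.78]]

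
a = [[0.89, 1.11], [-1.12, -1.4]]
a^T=[[0.89, -1.12], [1.11, -1.4]]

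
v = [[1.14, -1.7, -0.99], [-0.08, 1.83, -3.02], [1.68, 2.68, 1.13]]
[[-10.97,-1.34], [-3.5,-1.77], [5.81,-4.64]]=v @ [[-2.94, -1.91], [2.78, -0.64], [2.92, 0.25]]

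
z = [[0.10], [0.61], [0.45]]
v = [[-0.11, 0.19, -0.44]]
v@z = [[-0.09]]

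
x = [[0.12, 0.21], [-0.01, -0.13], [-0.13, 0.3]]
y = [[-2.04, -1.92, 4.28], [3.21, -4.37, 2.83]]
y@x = [[-0.78,1.11],[0.06,2.09]]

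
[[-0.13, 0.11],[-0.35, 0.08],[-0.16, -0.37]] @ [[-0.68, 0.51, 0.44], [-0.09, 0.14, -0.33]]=[[0.08, -0.05, -0.09], [0.23, -0.17, -0.18], [0.14, -0.13, 0.05]]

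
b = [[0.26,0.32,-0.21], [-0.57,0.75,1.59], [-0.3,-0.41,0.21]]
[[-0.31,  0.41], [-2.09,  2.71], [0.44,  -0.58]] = b @ [[-0.44, 0.58],[-1.21, 1.58],[-0.9, 1.17]]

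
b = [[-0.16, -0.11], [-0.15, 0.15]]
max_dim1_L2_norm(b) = 0.21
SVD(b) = [[-0.53,-0.85], [-0.85,0.53]] @ diag([0.2229148113695274, 0.18168375511335078]) @ [[0.95,  -0.31],[0.31,  0.95]]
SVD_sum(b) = [[-0.11,  0.04], [-0.18,  0.06]] + [[-0.05, -0.15], [0.03, 0.09]]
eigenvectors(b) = [[-0.92,0.29], [-0.39,-0.96]]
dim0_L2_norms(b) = [0.22, 0.19]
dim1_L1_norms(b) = [0.27, 0.3]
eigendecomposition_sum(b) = [[-0.18, -0.06], [-0.08, -0.02]] + [[0.02, -0.05], [-0.07, 0.17]]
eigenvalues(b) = [-0.21, 0.2]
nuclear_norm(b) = 0.40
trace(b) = -0.01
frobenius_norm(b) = 0.29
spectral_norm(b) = 0.22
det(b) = -0.04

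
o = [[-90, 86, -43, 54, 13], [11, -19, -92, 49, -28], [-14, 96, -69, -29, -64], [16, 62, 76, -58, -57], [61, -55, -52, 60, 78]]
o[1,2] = -92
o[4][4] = 78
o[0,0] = -90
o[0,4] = 13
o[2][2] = -69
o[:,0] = [-90, 11, -14, 16, 61]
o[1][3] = 49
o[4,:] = [61, -55, -52, 60, 78]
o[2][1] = 96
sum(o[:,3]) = 76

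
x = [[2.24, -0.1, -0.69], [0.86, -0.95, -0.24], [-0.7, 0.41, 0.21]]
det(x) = -0.01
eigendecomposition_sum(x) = [[2.25, -0.15, -0.69], [0.62, -0.04, -0.19], [-0.60, 0.04, 0.19]] + [[-0.01, 0.05, 0.00], [0.24, -0.91, -0.05], [-0.1, 0.37, 0.02]] + [[0.00, 0.00, 0.0], [0.0, 0.0, 0.0], [0.00, 0.0, 0.0]]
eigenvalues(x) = [2.4, -0.9, 0.0]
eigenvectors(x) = [[-0.93,-0.05,0.3], [-0.26,0.93,0.03], [0.25,-0.37,0.95]]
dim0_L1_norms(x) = [3.8, 1.46, 1.14]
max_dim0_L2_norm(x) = 2.5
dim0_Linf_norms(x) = [2.24, 0.95, 0.69]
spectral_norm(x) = 2.67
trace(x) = 1.50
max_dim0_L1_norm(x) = 3.8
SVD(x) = [[-0.86, 0.48, 0.14],[-0.4, -0.83, 0.38],[0.3, 0.27, 0.91]] @ diag([2.6720256028485805, 0.8751355063422919, 0.004125925435710894]) @ [[-0.93, 0.22, 0.28], [0.21, 0.97, -0.09], [0.3, 0.02, 0.96]]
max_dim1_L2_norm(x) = 2.35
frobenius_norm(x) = 2.81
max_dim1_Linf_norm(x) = 2.24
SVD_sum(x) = [[2.15, -0.51, -0.65], [1.01, -0.24, -0.31], [-0.75, 0.18, 0.23]] + [[0.09,0.41,-0.04],[-0.15,-0.71,0.06],[0.05,0.23,-0.02]] + [[0.00, 0.00, 0.0], [0.0, 0.0, 0.00], [0.0, 0.0, 0.00]]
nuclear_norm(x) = 3.55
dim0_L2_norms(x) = [2.5, 1.04, 0.76]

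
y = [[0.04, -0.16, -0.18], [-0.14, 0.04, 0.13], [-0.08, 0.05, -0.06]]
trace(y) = 0.02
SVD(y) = [[-0.80, -0.44, -0.41], [0.6, -0.53, -0.6], [0.05, -0.73, 0.69]] @ diag([0.2932865305466782, 0.12725269582828275, 0.08938547087937176]) @ [[-0.41, 0.53, 0.75], [0.90, 0.10, 0.42], [0.15, 0.84, -0.51]]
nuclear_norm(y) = 0.51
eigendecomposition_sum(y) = [[0.11, -0.11, -0.11], [-0.1, 0.1, 0.1], [-0.04, 0.04, 0.04]] + [[-0.06, -0.03, -0.09],  [-0.01, -0.00, -0.01],  [-0.05, -0.03, -0.08]] + [[-0.01, -0.02, 0.02],[-0.03, -0.05, 0.04],[0.02, 0.03, -0.03]]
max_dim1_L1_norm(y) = 0.38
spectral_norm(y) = 0.29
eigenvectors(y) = [[-0.72, 0.74, -0.31], [0.64, 0.10, -0.81], [0.28, 0.66, 0.50]]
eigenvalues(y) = [0.25, -0.14, -0.09]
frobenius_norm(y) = 0.33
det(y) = 0.00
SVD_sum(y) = [[0.10,-0.12,-0.18], [-0.07,0.09,0.13], [-0.01,0.01,0.01]] + [[-0.05, -0.01, -0.02],[-0.06, -0.01, -0.03],[-0.08, -0.01, -0.04]] + [[-0.01,-0.03,0.02], [-0.01,-0.05,0.03], [0.01,0.05,-0.03]]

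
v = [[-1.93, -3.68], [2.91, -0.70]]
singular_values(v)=[4.27, 2.82]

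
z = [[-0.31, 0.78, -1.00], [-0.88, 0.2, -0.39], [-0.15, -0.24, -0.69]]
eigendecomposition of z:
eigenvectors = [[0.70+0.00j, 0.70-0.00j, 0.42+0.00j], [(0.11+0.68j), (0.11-0.68j), (0.56+0j)], [-0.19-0.02j, (-0.19+0.02j), 0.71+0.00j]]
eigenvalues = [(0.08+0.78j), (0.08-0.78j), (-0.97+0j)]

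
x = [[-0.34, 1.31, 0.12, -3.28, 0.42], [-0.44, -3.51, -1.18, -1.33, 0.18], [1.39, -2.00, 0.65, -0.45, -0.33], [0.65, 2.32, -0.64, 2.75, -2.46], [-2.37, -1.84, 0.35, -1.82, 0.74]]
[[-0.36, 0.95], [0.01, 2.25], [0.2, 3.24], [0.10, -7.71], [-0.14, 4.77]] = x@ [[0.05, -0.17], [-0.06, -1.09], [0.06, 2.12], [0.08, -0.51], [-0.01, 0.94]]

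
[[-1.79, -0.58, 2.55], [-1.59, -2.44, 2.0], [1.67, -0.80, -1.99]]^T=[[-1.79, -1.59, 1.67], [-0.58, -2.44, -0.80], [2.55, 2.0, -1.99]]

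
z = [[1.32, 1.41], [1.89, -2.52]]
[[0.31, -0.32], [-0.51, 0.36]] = z@[[0.01, -0.05],[0.21, -0.18]]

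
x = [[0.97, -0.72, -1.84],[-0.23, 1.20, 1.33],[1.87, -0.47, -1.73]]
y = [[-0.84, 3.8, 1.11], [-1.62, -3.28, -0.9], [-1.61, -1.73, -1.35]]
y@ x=[[0.39, 4.64, 4.68], [-2.5, -2.35, 0.18], [-3.69, -0.28, 3.0]]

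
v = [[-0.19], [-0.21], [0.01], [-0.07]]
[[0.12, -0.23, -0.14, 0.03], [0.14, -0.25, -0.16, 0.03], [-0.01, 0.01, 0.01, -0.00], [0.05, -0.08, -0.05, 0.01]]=v@[[-0.65, 1.21, 0.75, -0.16]]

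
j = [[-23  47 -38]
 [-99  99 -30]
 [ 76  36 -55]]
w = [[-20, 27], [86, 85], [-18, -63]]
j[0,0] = -23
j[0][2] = -38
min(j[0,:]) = -38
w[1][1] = 85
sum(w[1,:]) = 171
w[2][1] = -63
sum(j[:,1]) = 182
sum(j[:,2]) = -123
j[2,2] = -55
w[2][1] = -63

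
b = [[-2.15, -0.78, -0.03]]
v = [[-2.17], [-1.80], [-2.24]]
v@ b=[[4.67,1.69,0.07],[3.87,1.40,0.05],[4.82,1.75,0.07]]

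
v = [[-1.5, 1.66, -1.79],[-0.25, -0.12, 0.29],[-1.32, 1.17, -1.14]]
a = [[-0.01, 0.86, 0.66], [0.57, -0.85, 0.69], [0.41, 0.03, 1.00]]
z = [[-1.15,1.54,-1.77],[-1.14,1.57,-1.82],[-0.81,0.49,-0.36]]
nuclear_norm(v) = 4.00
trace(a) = 0.14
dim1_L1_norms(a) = [1.53, 2.11, 1.44]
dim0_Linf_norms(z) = [1.15, 1.57, 1.82]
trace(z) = 0.06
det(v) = 0.00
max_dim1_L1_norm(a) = 2.11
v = a @ z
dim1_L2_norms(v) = [2.87, 0.4, 2.1]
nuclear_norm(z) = 4.31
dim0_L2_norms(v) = [2.01, 2.03, 2.14]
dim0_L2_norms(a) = [0.7, 1.21, 1.38]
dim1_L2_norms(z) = [2.61, 2.66, 1.01]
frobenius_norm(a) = 1.97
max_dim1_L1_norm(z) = 4.53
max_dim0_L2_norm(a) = 1.38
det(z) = 0.00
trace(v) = -2.76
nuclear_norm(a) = 2.77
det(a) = 0.00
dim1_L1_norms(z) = [4.46, 4.53, 1.66]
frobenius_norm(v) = 3.58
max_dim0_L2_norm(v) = 2.14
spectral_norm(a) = 1.52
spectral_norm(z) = 3.83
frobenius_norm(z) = 3.86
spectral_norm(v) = 3.55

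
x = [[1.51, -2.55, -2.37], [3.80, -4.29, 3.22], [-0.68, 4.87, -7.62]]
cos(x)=[[7.68, 0.51, -0.33], [0.75, 5.7, 3.49], [-1.73, 4.08, 1.94]]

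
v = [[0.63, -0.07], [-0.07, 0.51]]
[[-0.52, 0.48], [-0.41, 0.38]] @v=[[-0.36, 0.28], [-0.28, 0.22]]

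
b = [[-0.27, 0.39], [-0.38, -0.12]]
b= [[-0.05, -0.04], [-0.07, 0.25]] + [[-0.22,0.43],[-0.31,-0.37]]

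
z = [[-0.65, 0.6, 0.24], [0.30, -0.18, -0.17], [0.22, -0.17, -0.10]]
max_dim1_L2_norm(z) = 0.92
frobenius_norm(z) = 1.04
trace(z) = -0.93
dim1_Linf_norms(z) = [0.65, 0.3, 0.22]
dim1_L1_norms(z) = [1.49, 0.65, 0.49]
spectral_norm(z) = 1.03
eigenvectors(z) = [[0.88,  -0.63,  -0.67],[-0.38,  -0.41,  -0.73],[-0.29,  -0.66,  -0.13]]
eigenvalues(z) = [-0.99, 0.0, 0.06]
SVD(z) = [[-0.89, -0.43, 0.17], [0.37, -0.88, -0.31], [0.29, -0.21, 0.93]] @ diag([1.034005513882382, 0.09763085929644445, 0.0009014287928301595]) @ [[0.72, -0.62, -0.29], [-0.3, -0.67, 0.68], [0.62, 0.41, 0.67]]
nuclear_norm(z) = 1.13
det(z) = -0.00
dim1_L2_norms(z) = [0.92, 0.39, 0.3]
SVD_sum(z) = [[-0.66, 0.57, 0.27], [0.27, -0.24, -0.11], [0.21, -0.18, -0.09]] + [[0.01, 0.03, -0.03], [0.03, 0.06, -0.06], [0.01, 0.01, -0.01]] + [[0.00,  0.0,  0.00], [-0.0,  -0.0,  -0.00], [0.00,  0.0,  0.0]]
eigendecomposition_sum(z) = [[-0.66, 0.55, 0.28], [0.29, -0.24, -0.12], [0.22, -0.18, -0.09]] + [[0.00, -0.00, 0.00], [0.00, -0.0, 0.0], [0.00, -0.0, 0.0]] + [[0.01, 0.05, -0.04], [0.01, 0.06, -0.05], [0.00, 0.01, -0.01]]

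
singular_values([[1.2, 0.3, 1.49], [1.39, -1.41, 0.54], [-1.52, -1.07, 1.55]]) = [2.5, 2.38, 1.38]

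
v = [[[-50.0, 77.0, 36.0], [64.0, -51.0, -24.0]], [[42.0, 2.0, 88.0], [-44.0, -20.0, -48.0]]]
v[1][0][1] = 2.0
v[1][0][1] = 2.0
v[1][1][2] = -48.0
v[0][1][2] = -24.0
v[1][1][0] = -44.0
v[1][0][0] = 42.0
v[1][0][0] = 42.0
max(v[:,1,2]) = -24.0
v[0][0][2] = 36.0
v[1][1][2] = -48.0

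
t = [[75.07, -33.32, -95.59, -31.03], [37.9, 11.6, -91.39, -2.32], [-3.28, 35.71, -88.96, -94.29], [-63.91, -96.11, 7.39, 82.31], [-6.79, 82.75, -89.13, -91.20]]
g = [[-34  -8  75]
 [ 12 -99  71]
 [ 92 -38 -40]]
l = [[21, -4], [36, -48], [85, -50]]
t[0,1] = -33.32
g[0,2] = 75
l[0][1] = -4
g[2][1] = -38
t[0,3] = -31.03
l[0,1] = -4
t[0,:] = [75.07, -33.32, -95.59, -31.03]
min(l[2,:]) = -50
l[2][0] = 85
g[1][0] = 12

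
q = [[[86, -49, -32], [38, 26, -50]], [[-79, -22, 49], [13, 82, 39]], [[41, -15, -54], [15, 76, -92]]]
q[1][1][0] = 13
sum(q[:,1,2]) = -103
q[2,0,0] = 41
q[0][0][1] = -49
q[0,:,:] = [[86, -49, -32], [38, 26, -50]]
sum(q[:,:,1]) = 98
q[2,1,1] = 76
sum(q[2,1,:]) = -1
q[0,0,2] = -32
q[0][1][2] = -50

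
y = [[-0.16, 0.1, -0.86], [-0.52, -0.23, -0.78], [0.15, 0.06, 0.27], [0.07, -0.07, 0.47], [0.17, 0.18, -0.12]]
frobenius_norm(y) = 1.45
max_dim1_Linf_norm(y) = 0.86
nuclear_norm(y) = 1.85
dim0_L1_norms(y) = [1.07, 0.64, 2.5]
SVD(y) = [[-0.62, -0.47, 0.02], [-0.67, 0.57, -0.31], [0.22, -0.13, -0.95], [0.33, 0.31, 0.05], [-0.03, -0.58, -0.09]] @ diag([1.3760358925837115, 0.46776715888094894, 0.00437120049805987]) @ [[0.36,0.06,0.93], [-0.68,-0.67,0.31], [0.64,-0.74,-0.21]]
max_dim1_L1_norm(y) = 1.53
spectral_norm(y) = 1.38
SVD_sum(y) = [[-0.31,-0.05,-0.79], [-0.34,-0.05,-0.86], [0.11,0.02,0.29], [0.17,0.03,0.43], [-0.01,-0.0,-0.04]] + [[0.15, 0.15, -0.07], [-0.18, -0.18, 0.08], [0.04, 0.04, -0.02], [-0.1, -0.10, 0.04], [0.18, 0.18, -0.08]] + [[0.0, -0.00, -0.00],[-0.0, 0.00, 0.0],[-0.0, 0.0, 0.00],[0.00, -0.0, -0.0],[-0.00, 0.0, 0.0]]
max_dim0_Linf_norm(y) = 0.86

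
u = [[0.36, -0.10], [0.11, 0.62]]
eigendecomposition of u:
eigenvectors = [[-0.88, 0.44], [0.47, -0.90]]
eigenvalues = [0.41, 0.57]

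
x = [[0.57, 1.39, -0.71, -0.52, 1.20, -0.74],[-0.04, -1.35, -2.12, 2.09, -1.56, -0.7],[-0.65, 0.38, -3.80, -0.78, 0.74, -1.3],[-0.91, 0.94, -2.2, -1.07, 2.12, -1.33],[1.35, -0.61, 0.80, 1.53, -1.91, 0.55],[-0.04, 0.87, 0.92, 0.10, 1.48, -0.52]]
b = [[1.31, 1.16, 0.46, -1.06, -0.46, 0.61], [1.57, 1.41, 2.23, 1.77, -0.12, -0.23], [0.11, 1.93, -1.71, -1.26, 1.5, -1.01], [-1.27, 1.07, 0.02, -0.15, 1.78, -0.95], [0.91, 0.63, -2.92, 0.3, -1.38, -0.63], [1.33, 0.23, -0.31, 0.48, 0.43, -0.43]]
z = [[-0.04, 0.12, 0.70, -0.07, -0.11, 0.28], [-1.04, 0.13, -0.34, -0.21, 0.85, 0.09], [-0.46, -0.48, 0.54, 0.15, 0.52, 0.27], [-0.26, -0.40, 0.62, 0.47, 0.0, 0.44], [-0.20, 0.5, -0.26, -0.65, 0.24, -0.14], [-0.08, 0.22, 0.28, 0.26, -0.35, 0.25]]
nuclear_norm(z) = 4.55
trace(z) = 1.59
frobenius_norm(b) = 7.12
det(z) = 0.00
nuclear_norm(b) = 14.73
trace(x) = -8.08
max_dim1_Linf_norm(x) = 3.8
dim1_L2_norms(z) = [0.78, 1.41, 1.05, 1.01, 0.93, 0.62]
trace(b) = -0.95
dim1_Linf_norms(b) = [1.31, 2.23, 1.93, 1.78, 2.92, 1.33]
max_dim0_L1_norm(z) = 2.74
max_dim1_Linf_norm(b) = 2.92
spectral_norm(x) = 6.16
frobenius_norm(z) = 2.44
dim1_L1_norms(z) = [1.32, 2.66, 2.42, 2.19, 1.99, 1.44]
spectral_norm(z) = 1.62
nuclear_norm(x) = 13.86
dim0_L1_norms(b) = [6.5, 6.43, 7.65, 5.02, 5.67, 3.86]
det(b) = 0.31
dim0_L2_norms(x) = [1.84, 2.43, 5.08, 2.96, 3.84, 2.25]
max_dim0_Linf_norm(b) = 2.92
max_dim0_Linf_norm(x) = 3.8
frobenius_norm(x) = 7.98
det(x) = -0.01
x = z @ b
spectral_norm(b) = 4.46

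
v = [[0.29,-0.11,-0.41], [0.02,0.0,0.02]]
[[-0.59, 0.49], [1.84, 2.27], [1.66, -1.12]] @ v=[[-0.16, 0.06, 0.25], [0.58, -0.20, -0.71], [0.46, -0.18, -0.70]]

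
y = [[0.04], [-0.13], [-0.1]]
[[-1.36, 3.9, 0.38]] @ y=[[-0.6]]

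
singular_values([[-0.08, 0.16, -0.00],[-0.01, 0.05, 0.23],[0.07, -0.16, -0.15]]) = [0.33, 0.18, 0.0]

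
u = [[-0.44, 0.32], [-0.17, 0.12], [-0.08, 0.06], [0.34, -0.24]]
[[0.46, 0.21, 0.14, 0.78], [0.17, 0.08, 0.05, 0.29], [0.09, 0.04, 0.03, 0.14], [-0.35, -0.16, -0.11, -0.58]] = u @ [[0.05, -0.15, 0.0, -0.2], [1.52, 0.45, 0.44, 2.15]]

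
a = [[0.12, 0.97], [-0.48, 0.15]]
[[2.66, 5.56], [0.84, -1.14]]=a@ [[-0.85, 4.01], [2.85, 5.24]]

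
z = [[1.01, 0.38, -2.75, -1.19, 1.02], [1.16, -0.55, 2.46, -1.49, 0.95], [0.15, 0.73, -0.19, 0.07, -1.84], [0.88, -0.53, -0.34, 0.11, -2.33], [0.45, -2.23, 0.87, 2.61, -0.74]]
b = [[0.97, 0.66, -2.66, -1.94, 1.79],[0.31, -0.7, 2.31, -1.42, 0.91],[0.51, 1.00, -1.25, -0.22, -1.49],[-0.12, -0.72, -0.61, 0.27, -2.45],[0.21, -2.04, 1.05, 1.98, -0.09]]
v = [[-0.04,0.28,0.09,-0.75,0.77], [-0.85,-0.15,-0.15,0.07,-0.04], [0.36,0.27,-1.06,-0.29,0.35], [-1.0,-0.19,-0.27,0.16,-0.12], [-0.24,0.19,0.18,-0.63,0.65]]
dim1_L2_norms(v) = [1.12, 0.88, 1.24, 1.07, 0.97]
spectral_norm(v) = 1.60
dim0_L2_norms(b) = [1.16, 2.57, 3.93, 3.13, 3.5]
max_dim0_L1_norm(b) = 7.88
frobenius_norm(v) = 2.38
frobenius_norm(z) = 6.77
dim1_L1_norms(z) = [6.35, 6.61, 2.98, 4.19, 6.9]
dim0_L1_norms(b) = [2.12, 5.12, 7.88, 5.83, 6.73]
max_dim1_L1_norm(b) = 8.02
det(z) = -34.02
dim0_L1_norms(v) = [2.49, 1.08, 1.75, 1.9, 1.93]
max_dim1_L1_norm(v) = 2.33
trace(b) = -0.80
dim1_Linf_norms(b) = [2.66, 2.31, 1.49, 2.45, 2.04]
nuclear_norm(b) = 13.09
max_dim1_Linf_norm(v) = 1.06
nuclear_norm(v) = 4.08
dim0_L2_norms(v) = [1.38, 0.5, 1.12, 1.04, 1.07]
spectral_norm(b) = 4.78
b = z + v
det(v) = -0.00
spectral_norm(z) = 4.46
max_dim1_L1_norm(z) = 6.9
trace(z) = -0.36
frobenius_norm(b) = 6.74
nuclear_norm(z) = 13.40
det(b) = -42.74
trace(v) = -0.44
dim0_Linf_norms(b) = [0.97, 2.04, 2.66, 1.98, 2.45]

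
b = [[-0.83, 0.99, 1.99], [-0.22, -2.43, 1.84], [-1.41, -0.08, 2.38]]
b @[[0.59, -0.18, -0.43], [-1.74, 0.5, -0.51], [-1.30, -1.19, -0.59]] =[[-4.8, -1.72, -1.32], [1.71, -3.36, 0.25], [-3.79, -2.62, -0.76]]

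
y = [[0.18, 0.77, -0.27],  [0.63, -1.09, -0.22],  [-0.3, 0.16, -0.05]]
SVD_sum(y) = [[-0.23,0.59,0.03],[0.46,-1.16,-0.06],[-0.09,0.24,0.01]] + [[0.43, 0.18, -0.28], [0.19, 0.08, -0.12], [-0.12, -0.05, 0.08]] + [[-0.01,-0.00,-0.02], [-0.02,-0.01,-0.04], [-0.08,-0.03,-0.14]]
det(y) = 0.15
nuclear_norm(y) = 2.22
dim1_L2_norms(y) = [0.84, 1.28, 0.34]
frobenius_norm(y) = 1.57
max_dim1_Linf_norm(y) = 1.09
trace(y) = -0.96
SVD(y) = [[0.45, 0.88, 0.15], [-0.88, 0.4, 0.27], [0.18, -0.26, 0.95]] @ diag([1.4296945353252597, 0.6127405272070352, 0.1738464321725772]) @ [[-0.37, 0.93, 0.04], [0.79, 0.34, -0.51], [-0.49, -0.15, -0.86]]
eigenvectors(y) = [[0.46, -0.88, 0.45], [-0.86, -0.37, 0.1], [0.21, 0.31, 0.89]]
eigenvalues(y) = [-1.38, 0.6, -0.18]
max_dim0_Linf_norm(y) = 1.09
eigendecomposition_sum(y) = [[-0.24,  0.62,  0.05], [0.45,  -1.16,  -0.1], [-0.11,  0.28,  0.02]] + [[0.44, 0.18, -0.24], [0.18, 0.07, -0.10], [-0.16, -0.06, 0.09]] + [[-0.02, -0.03, -0.08], [-0.00, -0.01, -0.02], [-0.03, -0.06, -0.16]]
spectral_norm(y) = 1.43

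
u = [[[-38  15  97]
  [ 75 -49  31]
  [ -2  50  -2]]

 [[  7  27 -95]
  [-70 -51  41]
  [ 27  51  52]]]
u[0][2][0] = -2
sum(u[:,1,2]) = 72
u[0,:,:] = [[-38, 15, 97], [75, -49, 31], [-2, 50, -2]]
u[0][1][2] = 31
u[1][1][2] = 41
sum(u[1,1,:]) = -80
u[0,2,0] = -2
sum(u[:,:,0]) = -1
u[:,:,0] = [[-38, 75, -2], [7, -70, 27]]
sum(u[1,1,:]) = -80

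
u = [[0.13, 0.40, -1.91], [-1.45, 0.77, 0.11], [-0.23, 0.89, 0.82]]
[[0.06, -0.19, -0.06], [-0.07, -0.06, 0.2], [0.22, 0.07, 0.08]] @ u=[[0.3, -0.18, -0.18], [0.03, 0.1, 0.29], [-0.09, 0.21, -0.35]]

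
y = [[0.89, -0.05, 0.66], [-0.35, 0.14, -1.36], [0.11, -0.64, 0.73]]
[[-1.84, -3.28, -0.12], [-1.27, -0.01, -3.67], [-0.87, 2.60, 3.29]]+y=[[-0.95, -3.33, 0.54], [-1.62, 0.13, -5.03], [-0.76, 1.96, 4.02]]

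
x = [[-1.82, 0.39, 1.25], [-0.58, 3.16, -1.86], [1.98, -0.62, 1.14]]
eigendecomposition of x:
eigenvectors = [[0.87, 0.32, 0.02],[-0.07, 0.74, 0.97],[-0.48, 0.59, -0.23]]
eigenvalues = [-2.54, 1.42, 3.59]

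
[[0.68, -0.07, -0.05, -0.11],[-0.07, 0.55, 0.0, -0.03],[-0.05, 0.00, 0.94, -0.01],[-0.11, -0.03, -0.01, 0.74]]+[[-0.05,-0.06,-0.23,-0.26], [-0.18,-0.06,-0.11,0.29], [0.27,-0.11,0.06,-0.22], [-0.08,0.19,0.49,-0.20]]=[[0.63, -0.13, -0.28, -0.37], [-0.25, 0.49, -0.11, 0.26], [0.22, -0.11, 1.00, -0.23], [-0.19, 0.16, 0.48, 0.54]]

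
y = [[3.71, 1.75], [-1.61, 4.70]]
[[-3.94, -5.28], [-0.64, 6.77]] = y @ [[-0.86, -1.81], [-0.43, 0.82]]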